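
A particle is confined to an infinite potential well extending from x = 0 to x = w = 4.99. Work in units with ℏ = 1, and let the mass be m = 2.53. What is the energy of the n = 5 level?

E = 1.96

Requiring ψ(0) = ψ(w) = 0 quantises k = nπ/w, hence E_n = ℏ²k²/2m = n²π²ℏ²/(2mw²).
E_5 = 5² × π² / (2 × 2.53 × 4.99²) = 1.958.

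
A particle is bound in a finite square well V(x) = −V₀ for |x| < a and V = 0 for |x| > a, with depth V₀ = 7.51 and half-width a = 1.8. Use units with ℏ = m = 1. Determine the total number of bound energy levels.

Define the well-strength parameter z₀ = (a/ℏ)√(2mV₀) = 1.8 × √(2·1·7.51) = 6.976.
A new bound state (alternating even/odd) appears each time z₀ passes a multiple of π/2, so N = ⌊2z₀/π⌋ + 1 = ⌊4.441⌋ + 1 = 5.

N = 5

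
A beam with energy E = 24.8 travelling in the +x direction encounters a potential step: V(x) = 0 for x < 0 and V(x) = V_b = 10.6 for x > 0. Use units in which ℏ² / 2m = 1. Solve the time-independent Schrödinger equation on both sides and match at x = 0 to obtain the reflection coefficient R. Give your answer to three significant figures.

R = 0.0192

The wavenumbers are k₁ = √(2mE)/ℏ = 4.980 on the left and k₂ = √(2m(E − V_b))/ℏ = 3.768 on the right.
Matching ψ and ψ′ at x = 0 gives r = (k₁ − k₂)/(k₁ + k₂), so R = r² = 0.01918 and T = 1 − R = 0.9808.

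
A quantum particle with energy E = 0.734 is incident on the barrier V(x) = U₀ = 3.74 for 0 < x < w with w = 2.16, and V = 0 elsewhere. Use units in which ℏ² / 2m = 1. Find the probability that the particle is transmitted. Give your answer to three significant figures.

Since E < U₀ the interior solution is evanescent with decay constant κ = √(2m(U₀ − E))/ℏ = 1.734.
κw = 3.745, sinh(κw) = 21.14.
The exact tunnelling result is T⁻¹ = 1 + U₀² sinh²(κw) / [4E(U₀ − E)] = 709.4, so T = 0.00141.

T = 0.00141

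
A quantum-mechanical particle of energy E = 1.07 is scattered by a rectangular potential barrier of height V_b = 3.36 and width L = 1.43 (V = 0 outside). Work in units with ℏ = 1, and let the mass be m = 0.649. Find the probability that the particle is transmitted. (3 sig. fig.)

E < V_b: inside the barrier ψ ∝ e^{±κx} with κ = √(2m(V_b − E))/ℏ = 1.724.
κL = 2.465, sinh(κL) = 5.842.
The exact tunnelling result is T⁻¹ = 1 + V_b² sinh²(κL) / [4E(V_b − E)] = 40.31, so T = 0.0248.

T = 0.0248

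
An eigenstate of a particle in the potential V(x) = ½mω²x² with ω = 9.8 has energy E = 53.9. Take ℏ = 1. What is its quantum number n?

n = 5

Invert E_n = (n + ½)ℏω: n = E/ℏω − ½ = 5.000, so n = 5.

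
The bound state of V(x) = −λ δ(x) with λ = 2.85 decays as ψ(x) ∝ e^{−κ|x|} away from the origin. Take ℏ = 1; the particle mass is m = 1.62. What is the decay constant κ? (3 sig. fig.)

Integrate −(ℏ²/2m)ψ'' − λδ(x)ψ = Eψ from −ε to +ε: the ψ'' term gives ψ'(0⁺) − ψ'(0⁻) and the δ term gives −(2mλ/ℏ²)ψ(0).
With ψ ∝ e^{−κ|x|} this yields −2κ = −2mλ/ℏ², so κ = mλ/ℏ² = 4.617.

κ = 4.62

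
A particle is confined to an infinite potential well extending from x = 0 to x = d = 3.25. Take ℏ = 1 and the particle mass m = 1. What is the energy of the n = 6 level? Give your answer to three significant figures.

E = 16.8

The infinite-well eigenfunctions ψ_n = √(2/d) sin(nπx/d) vanish at both walls, giving E_n = n²π²ℏ²/(2md²).
E_6 = 6² × π² / (2 × 1 × 3.25²) = 16.82.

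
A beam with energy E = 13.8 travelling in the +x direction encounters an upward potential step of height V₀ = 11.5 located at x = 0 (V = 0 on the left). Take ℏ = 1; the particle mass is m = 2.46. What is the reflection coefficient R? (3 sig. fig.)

R = 0.177

The wavenumbers are k₁ = √(2mE)/ℏ = 8.240 on the left and k₂ = √(2m(E − V₀))/ℏ = 3.364 on the right.
Continuity of ψ and ψ′ at the step yields the reflection amplitude r = (k₁ − k₂)/(k₁ + k₂) = 0.4202; thus R = |r|² = 0.1766, T = 0.8234.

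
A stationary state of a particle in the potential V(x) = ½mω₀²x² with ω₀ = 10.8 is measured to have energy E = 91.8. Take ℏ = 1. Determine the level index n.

n = 8

Invert E_n = (n + ½)ℏω₀: n = E/ℏω₀ − ½ = 8.000, so n = 8.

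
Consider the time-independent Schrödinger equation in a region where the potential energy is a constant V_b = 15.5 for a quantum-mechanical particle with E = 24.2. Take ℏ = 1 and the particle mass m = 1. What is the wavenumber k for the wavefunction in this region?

With E > V_b the solution is oscillatory, ψ ∝ e^{±ikx} with k = √(2m(E − V_b))/ℏ.
k = √(2 × 1 × 8.7) = 4.171.

k = 4.17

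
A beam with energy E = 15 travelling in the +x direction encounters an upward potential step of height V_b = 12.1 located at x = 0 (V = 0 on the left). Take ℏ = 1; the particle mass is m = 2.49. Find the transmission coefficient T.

T = 0.849

The wavenumbers are k₁ = √(2mE)/ℏ = 8.643 on the left and k₂ = √(2m(E − V_b))/ℏ = 3.800 on the right.
Matching ψ and ψ′ at x = 0 gives r = (k₁ − k₂)/(k₁ + k₂), so R = r² = 0.1515 and T = 1 − R = 0.8485.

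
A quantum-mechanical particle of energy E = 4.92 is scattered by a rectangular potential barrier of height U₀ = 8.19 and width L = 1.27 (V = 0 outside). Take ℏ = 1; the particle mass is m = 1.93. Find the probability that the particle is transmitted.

T = 0.000462

E < U₀: inside the barrier ψ ∝ e^{±κx} with κ = √(2m(U₀ − E))/ℏ = 3.553.
κL = 4.512, sinh(κL) = 45.55.
The exact tunnelling result is T⁻¹ = 1 + U₀² sinh²(κL) / [4E(U₀ − E)] = 2163, so T = 0.000462.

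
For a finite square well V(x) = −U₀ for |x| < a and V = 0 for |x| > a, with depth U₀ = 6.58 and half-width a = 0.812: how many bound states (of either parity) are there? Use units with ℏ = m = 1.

N = 2

The dimensionless depth is z₀ = a√(2mU₀)/ℏ = 0.812 × √(13.16) = 2.946.
A new bound state (alternating even/odd) appears each time z₀ passes a multiple of π/2, so N = ⌊2z₀/π⌋ + 1 = ⌊1.875⌋ + 1 = 2.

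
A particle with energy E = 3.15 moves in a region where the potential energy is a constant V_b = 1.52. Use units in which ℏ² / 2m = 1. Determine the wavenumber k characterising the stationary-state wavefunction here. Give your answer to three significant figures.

With E > V_b the solution is oscillatory, ψ ∝ e^{±ikx} with k = √(2m(E − V_b))/ℏ.
k = √(2 × 0.5 × 1.63) = 1.277.

k = 1.28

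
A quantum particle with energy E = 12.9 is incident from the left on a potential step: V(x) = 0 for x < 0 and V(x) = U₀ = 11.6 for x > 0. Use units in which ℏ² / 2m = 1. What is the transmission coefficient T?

The wavenumbers are k₁ = √(2mE)/ℏ = 3.592 on the left and k₂ = √(2m(E − U₀))/ℏ = 1.140 on the right.
Matching ψ and ψ′ at x = 0 gives r = (k₁ − k₂)/(k₁ + k₂), so R = r² = 0.2684 and T = 1 − R = 0.7316.

T = 0.732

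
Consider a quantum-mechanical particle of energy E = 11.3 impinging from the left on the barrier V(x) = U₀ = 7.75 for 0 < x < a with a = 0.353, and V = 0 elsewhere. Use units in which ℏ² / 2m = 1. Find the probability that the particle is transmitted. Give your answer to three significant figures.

T = 0.875

Above the barrier the interior wavenumber is k₂ = √(2m(E − U₀))/ℏ = 1.884, giving phase k₂a = 0.6651.
T = [1 + U₀² sin²(k₂a) / (4E(E − U₀))]⁻¹ = 1/1.143 = 0.875.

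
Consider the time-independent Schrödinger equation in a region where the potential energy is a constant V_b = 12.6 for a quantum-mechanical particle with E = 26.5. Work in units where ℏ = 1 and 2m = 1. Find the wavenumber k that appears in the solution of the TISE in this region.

k = 3.73

With E > V_b the solution is oscillatory, ψ ∝ e^{±ikx} with k = √(2m(E − V_b))/ℏ.
k = √(2 × 0.5 × 13.9) = 3.728.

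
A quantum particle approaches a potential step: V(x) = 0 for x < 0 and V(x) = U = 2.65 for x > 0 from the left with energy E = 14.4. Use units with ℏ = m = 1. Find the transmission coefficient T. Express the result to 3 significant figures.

On each side the TISE gives plane waves with k = √(2m(E − V))/ℏ: k₁ = √(2·1·14.4) = 5.367, k₂ = √(2·1·11.75) = 4.848.
Matching ψ and ψ′ at x = 0 gives r = (k₁ − k₂)/(k₁ + k₂), so R = r² = 0.002581 and T = 1 − R = 0.9974.

T = 0.997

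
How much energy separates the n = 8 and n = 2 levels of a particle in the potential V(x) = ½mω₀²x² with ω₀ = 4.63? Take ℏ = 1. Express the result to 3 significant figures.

E_n = ℏω₀(n + ½), so ΔE = (8 − 2) ℏω₀ = 6 × 4.63 = 27.78.

ΔE = 27.8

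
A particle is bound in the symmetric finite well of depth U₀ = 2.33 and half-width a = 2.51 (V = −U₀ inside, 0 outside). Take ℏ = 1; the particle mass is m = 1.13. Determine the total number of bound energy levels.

N = 4

Define the well-strength parameter z₀ = (a/ℏ)√(2mU₀) = 2.51 × √(2·1.13·2.33) = 5.760.
A new bound state (alternating even/odd) appears each time z₀ passes a multiple of π/2, so N = ⌊2z₀/π⌋ + 1 = ⌊3.667⌋ + 1 = 4.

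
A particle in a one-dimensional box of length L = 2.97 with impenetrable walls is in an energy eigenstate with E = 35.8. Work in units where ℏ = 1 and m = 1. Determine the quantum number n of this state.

From E_n = n²π²ℏ²/(2mL²) invert to n = √(2mL²E)/(πℏ).
n = (2.97/π) × √(2 × 1 × 35.8) = 8.000 → n = 8.

n = 8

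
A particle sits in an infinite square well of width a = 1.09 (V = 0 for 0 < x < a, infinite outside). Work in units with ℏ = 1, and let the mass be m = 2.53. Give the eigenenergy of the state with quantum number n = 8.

E = 105

Requiring ψ(0) = ψ(a) = 0 quantises k = nπ/a, hence E_n = ℏ²k²/2m = n²π²ℏ²/(2ma²).
E_8 = 8² × π² / (2 × 2.53 × 1.09²) = 105.1.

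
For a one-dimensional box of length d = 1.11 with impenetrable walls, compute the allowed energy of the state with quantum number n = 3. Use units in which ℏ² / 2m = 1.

The infinite-well eigenfunctions ψ_n = √(2/d) sin(nπx/d) vanish at both walls, giving E_n = n²π²ℏ²/(2md²).
E_3 = 3² × π² / (2 × 0.5 × 1.11²) = 72.09.

E = 72.1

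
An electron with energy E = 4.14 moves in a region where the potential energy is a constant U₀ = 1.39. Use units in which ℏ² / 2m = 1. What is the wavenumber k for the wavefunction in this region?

With E > U₀ the solution is oscillatory, ψ ∝ e^{±ikx} with k = √(2m(E − U₀))/ℏ.
k = √(2 × 0.5 × 2.75) = 1.658.

k = 1.66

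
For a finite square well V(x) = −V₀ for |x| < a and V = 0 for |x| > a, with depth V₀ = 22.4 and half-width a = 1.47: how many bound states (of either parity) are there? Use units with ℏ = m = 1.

N = 7

Define the well-strength parameter z₀ = (a/ℏ)√(2mV₀) = 1.47 × √(2·1·22.4) = 9.839.
The even/odd transcendental equations gain one root per π/2 in z₀, giving N = 1 + ⌊2z₀/π⌋ = 1 + ⌊6.264⌋ = 7.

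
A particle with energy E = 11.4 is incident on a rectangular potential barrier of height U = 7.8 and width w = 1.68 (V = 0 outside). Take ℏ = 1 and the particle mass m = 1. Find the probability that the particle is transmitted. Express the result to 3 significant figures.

E > U: inside the barrier k₂ = √(2m(E − U))/ℏ = 2.683, k₂w = 4.508.
Matching at both interfaces gives T⁻¹ = 1 + U² sin²(k₂w) / [4E(E − U)] = 1.355, hence T = 0.738.

T = 0.738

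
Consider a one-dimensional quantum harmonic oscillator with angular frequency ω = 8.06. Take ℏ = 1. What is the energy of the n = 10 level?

The oscillator eigenvalues are E_n = ℏω(n + ½), so E_10 = 8.06 × 10.5 = 84.63.

E = 84.6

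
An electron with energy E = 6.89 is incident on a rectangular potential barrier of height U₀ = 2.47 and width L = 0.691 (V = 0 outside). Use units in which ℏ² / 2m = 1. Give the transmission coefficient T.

E > U₀: inside the barrier k₂ = √(2m(E − U₀))/ℏ = 2.102, k₂L = 1.453.
T = [1 + U₀² sin²(k₂L) / (4E(E − U₀))]⁻¹ = 1/1.049 = 0.953.

T = 0.953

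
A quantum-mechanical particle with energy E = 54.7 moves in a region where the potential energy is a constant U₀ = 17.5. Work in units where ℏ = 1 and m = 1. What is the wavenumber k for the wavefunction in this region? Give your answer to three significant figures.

With E > U₀ the solution is oscillatory, ψ ∝ e^{±ikx} with k = √(2m(E − U₀))/ℏ.
k = √(2 × 1 × 37.2) = 8.626.

k = 8.63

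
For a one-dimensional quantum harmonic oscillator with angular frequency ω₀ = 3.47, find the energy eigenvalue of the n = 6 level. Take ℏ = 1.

E = 22.6

Using E_n = (n + ½)ℏω₀: E_6 = 6.5 × 3.47 = 22.56.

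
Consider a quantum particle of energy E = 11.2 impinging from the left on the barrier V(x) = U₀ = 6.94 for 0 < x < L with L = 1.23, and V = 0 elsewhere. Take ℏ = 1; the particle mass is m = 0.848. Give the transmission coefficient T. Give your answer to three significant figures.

E > U₀: inside the barrier k₂ = √(2m(E − U₀))/ℏ = 2.688, k₂L = 3.306.
Matching at both interfaces gives T⁻¹ = 1 + U₀² sin²(k₂L) / [4E(E − U₀)] = 1.007, hence T = 0.993.

T = 0.993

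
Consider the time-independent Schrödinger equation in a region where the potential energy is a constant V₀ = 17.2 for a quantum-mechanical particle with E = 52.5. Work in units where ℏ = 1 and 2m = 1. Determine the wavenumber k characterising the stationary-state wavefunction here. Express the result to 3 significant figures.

k = 5.94

With E > V₀ the solution is oscillatory, ψ ∝ e^{±ikx} with k = √(2m(E − V₀))/ℏ.
k = √(2 × 0.5 × 35.3) = 5.941.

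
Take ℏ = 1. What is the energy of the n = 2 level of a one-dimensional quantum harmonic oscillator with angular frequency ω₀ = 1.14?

The oscillator eigenvalues are E_n = ℏω₀(n + ½), so E_2 = 1.14 × 2.5 = 2.850.

E = 2.85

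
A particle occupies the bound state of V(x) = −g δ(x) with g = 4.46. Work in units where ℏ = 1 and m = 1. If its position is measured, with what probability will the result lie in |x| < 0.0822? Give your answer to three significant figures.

P = 0.520

The normalised bound state is ψ = √κ e^{−κ|x|} with κ = mg/ℏ² = 4.460.
P(|x| < d) = ∫_{−d}^{d} κ e^{−2κ|x|} dx = 1 − e^{−2κd} = 1 − e^{−0.7332} = 0.5196.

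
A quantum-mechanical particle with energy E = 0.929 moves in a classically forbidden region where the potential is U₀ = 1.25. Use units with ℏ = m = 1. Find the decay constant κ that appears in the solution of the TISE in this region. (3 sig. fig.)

Since E < U₀ the TISE in this region is ψ'' = κ²ψ with κ = √(2m(U₀ − E))/ℏ.
κ = √(2 × 1 × 0.321) = 0.8012.

κ = 0.801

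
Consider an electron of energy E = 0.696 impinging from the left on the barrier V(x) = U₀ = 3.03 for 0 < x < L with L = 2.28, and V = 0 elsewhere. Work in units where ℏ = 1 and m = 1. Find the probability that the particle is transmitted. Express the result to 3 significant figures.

T = 0.000149

E < U₀: inside the barrier ψ ∝ e^{±κx} with κ = √(2m(U₀ − E))/ℏ = 2.161.
κL = 4.926, sinh(κL) = 68.91.
The exact tunnelling result is T⁻¹ = 1 + U₀² sinh²(κL) / [4E(U₀ − E)] = 6711, so T = 0.000149.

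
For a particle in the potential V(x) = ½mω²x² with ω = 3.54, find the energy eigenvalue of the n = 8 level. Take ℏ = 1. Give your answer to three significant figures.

The oscillator eigenvalues are E_n = ℏω(n + ½), so E_8 = 3.54 × 8.5 = 30.09.

E = 30.1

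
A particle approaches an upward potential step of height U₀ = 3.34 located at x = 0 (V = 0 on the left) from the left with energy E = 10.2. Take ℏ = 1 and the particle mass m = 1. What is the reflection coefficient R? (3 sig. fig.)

On each side the TISE gives plane waves with k = √(2m(E − V))/ℏ: k₁ = √(2·1·10.2) = 4.517, k₂ = √(2·1·6.86) = 3.704.
Continuity of ψ and ψ′ at the step yields the reflection amplitude r = (k₁ − k₂)/(k₁ + k₂) = 0.09885; thus R = |r|² = 0.009771, T = 0.9902.

R = 0.00977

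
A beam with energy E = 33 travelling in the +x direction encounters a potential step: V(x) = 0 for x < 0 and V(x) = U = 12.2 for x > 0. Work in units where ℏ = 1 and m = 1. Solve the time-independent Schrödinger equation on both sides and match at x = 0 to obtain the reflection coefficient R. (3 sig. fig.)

On each side the TISE gives plane waves with k = √(2m(E − V))/ℏ: k₁ = √(2·1·33) = 8.124, k₂ = √(2·1·20.8) = 6.450.
Matching ψ and ψ′ at x = 0 gives r = (k₁ − k₂)/(k₁ + k₂), so R = r² = 0.01320 and T = 1 − R = 0.9868.

R = 0.0132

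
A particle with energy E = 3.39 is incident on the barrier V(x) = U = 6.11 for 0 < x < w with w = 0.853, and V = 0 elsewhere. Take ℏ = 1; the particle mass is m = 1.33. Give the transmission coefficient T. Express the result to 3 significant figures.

T = 0.0394

Since E < U the interior solution is evanescent with decay constant κ = √(2m(U − E))/ℏ = 2.690.
κw = 2.294, sinh(κw) = 4.909.
Matching ψ, ψ′ at both faces gives T = [1 + U² sinh²(κw) / (4E(U − E))]⁻¹ = 1/25.39 = 0.0394.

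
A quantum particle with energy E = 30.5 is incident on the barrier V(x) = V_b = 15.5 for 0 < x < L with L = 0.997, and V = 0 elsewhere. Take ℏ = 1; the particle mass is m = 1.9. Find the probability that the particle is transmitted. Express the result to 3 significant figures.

Above the barrier the interior wavenumber is k₂ = √(2m(E − V_b))/ℏ = 7.550, giving phase k₂L = 7.527.
Matching at both interfaces gives T⁻¹ = 1 + V_b² sin²(k₂L) / [4E(E − V_b)] = 1.118, hence T = 0.895.

T = 0.895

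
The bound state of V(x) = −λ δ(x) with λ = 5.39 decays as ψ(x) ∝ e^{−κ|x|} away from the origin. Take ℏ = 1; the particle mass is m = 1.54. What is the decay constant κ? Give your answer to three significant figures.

κ = 8.30

Integrating the TISE across x = 0 gives the cusp condition ψ'(0⁺) − ψ'(0⁻) = −(2mλ/ℏ²)ψ(0).
With ψ ∝ e^{−κ|x|} this yields −2κ = −2mλ/ℏ², so κ = mλ/ℏ² = 8.301.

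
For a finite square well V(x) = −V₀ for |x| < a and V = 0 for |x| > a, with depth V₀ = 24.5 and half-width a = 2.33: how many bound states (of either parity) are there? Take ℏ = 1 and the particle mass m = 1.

The dimensionless depth is z₀ = a√(2mV₀)/ℏ = 2.33 × √(49.00) = 16.31.
A new bound state (alternating even/odd) appears each time z₀ passes a multiple of π/2, so N = ⌊2z₀/π⌋ + 1 = ⌊10.38⌋ + 1 = 11.

N = 11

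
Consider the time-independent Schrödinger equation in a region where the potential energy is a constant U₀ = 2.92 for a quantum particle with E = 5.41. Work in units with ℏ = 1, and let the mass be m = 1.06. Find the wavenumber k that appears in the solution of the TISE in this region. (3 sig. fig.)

k = 2.30

With E > U₀ the solution is oscillatory, ψ ∝ e^{±ikx} with k = √(2m(E − U₀))/ℏ.
k = √(2 × 1.06 × 2.49) = 2.298.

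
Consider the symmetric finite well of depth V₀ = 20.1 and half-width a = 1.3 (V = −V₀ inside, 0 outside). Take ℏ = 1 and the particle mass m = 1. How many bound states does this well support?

Define the well-strength parameter z₀ = (a/ℏ)√(2mV₀) = 1.3 × √(2·1·20.1) = 8.242.
A new bound state (alternating even/odd) appears each time z₀ passes a multiple of π/2, so N = ⌊2z₀/π⌋ + 1 = ⌊5.247⌋ + 1 = 6.

N = 6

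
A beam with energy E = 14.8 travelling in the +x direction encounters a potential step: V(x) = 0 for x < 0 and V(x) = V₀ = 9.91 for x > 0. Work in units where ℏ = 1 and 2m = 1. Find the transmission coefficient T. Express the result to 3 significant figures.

T = 0.927

The wavenumbers are k₁ = √(2mE)/ℏ = 3.847 on the left and k₂ = √(2m(E − V₀))/ℏ = 2.211 on the right.
Matching ψ and ψ′ at x = 0 gives r = (k₁ − k₂)/(k₁ + k₂), so R = r² = 0.07290 and T = 1 − R = 0.9271.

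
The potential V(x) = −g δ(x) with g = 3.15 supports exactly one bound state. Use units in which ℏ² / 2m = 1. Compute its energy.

E = -2.48

For x ≠ 0 the bound state is ψ ∝ e^{−κ|x|}; integrating the TISE across the delta gives the cusp condition 2κ = 2mg/ℏ², so κ = 1.575.
Then E = −ℏ²κ²/(2m) = −mg²/(2ℏ²) = -2.481.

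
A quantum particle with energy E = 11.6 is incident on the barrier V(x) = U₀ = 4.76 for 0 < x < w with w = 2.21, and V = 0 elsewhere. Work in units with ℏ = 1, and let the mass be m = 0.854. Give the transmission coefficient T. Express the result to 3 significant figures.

T = 0.939

E > U₀: inside the barrier k₂ = √(2m(E − U₀))/ℏ = 3.418, k₂w = 7.554.
Matching at both interfaces gives T⁻¹ = 1 + U₀² sin²(k₂w) / [4E(E − U₀)] = 1.065, hence T = 0.939.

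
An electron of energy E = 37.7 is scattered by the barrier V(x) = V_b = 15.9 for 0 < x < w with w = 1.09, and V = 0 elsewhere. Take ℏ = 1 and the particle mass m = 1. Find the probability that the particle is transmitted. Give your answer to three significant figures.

E > V_b: inside the barrier k₂ = √(2m(E − V_b))/ℏ = 6.603, k₂w = 7.197.
T = [1 + V_b² sin²(k₂w) / (4E(E − V_b))]⁻¹ = 1/1.048 = 0.954.

T = 0.954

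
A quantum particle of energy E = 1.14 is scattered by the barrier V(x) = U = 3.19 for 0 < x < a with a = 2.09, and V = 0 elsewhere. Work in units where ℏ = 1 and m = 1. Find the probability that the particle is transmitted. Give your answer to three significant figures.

E < U: inside the barrier ψ ∝ e^{±κx} with κ = √(2m(U − E))/ℏ = 2.025.
κa = 4.232, sinh(κa) = 34.42.
The exact tunnelling result is T⁻¹ = 1 + U² sinh²(κa) / [4E(U − E)] = 1291, so T = 0.000775.

T = 0.000775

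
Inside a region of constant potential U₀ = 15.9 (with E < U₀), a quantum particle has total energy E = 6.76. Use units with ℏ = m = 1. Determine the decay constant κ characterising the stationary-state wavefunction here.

Since E < U₀ the TISE in this region is ψ'' = κ²ψ with κ = √(2m(U₀ − E))/ℏ.
κ = √(2 × 1 × 9.14) = 4.276.

κ = 4.28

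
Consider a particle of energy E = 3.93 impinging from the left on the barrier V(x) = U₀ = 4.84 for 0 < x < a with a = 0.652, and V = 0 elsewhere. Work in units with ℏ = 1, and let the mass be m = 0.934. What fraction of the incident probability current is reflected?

E < U₀: inside the barrier ψ ∝ e^{±κx} with κ = √(2m(U₀ − E))/ℏ = 1.304.
κa = 0.8501, sinh(κa) = 0.9562.
The exact tunnelling result is T⁻¹ = 1 + U₀² sinh²(κa) / [4E(U₀ − E)] = 2.497, so T = 0.400.
R = 1 − T = 0.600.

R = 0.600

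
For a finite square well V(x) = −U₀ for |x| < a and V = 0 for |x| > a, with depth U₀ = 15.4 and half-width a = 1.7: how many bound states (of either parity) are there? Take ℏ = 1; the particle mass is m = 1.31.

The dimensionless depth is z₀ = a√(2mU₀)/ℏ = 1.7 × √(40.35) = 10.80.
The even/odd transcendental equations gain one root per π/2 in z₀, giving N = 1 + ⌊2z₀/π⌋ = 1 + ⌊6.874⌋ = 7.

N = 7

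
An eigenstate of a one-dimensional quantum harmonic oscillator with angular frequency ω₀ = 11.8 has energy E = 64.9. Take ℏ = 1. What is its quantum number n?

E_n = ℏω₀(n + ½) ⇒ n = E/(ℏω₀) − ½ = 64.9/11.8 − 0.5 = 5.000 → n = 5.

n = 5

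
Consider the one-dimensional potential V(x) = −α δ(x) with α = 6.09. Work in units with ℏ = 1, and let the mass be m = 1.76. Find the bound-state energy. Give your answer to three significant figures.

E = -32.6

The bound state is ψ(x) = √κ e^{−κ|x|}. The derivative jump ψ'(0⁺) − ψ'(0⁻) = −(2mα/ℏ²)ψ(0) fixes κ = mα/ℏ² = 10.72.
Then E = −ℏ²κ²/(2m) = −mα²/(2ℏ²) = -32.64.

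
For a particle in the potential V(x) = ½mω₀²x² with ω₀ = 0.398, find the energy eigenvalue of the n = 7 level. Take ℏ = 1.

E = 2.99

Using E_n = (n + ½)ℏω₀: E_7 = 7.5 × 0.398 = 2.985.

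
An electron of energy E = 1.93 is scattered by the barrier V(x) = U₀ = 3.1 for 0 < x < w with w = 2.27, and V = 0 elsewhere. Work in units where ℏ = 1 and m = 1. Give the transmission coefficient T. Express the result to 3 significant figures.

Since E < U₀ the interior solution is evanescent with decay constant κ = √(2m(U₀ − E))/ℏ = 1.530.
κw = 3.472, sinh(κw) = 16.09.
Matching ψ, ψ′ at both faces gives T = [1 + U₀² sinh²(κw) / (4E(U₀ − E))]⁻¹ = 1/276.5 = 0.00362.

T = 0.00362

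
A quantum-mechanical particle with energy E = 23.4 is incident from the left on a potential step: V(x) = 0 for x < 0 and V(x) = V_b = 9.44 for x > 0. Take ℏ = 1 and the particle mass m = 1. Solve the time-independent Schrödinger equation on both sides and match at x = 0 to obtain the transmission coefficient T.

T = 0.984

On each side the TISE gives plane waves with k = √(2m(E − V))/ℏ: k₁ = √(2·1·23.4) = 6.841, k₂ = √(2·1·13.96) = 5.284.
Matching ψ and ψ′ at x = 0 gives r = (k₁ − k₂)/(k₁ + k₂), so R = r² = 0.01649 and T = 1 − R = 0.9835.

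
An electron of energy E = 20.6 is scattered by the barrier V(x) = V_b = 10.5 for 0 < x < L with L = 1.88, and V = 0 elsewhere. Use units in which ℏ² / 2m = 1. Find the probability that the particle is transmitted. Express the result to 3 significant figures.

T = 0.988

E > V_b: inside the barrier k₂ = √(2m(E − V_b))/ℏ = 3.178, k₂L = 5.975.
T = [1 + V_b² sin²(k₂L) / (4E(E − V_b))]⁻¹ = 1/1.012 = 0.988.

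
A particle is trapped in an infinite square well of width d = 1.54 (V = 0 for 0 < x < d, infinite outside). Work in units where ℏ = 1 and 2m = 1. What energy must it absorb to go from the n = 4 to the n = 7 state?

ΔE = 137

E_n = n²π²ℏ²/(2md²), so ΔE = (7² − 4²) π²ℏ²/(2md²).
ΔE = 33 × π² / (2 × 0.5 × 1.54²) = 137.3.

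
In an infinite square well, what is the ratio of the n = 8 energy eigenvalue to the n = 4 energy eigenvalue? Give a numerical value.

4

E_n = n²π²ℏ²/(2mL²) so the ratio is n₂²/n₁² = 64/16 = 4.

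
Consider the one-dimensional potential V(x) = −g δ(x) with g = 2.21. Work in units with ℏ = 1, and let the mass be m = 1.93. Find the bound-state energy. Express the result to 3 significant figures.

The bound state is ψ(x) = √κ e^{−κ|x|}. The derivative jump ψ'(0⁺) − ψ'(0⁻) = −(2mg/ℏ²)ψ(0) fixes κ = mg/ℏ² = 4.265.
Then E = −ℏ²κ²/(2m) = −mg²/(2ℏ²) = -4.713.

E = -4.71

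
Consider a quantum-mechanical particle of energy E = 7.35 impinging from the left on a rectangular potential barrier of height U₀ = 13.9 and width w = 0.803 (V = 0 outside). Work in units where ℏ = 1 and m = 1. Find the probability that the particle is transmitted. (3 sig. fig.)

T = 0.0118

Since E < U₀ the interior solution is evanescent with decay constant κ = √(2m(U₀ − E))/ℏ = 3.619.
κw = 2.906, sinh(κw) = 9.118.
The exact tunnelling result is T⁻¹ = 1 + U₀² sinh²(κw) / [4E(U₀ − E)] = 84.41, so T = 0.0118.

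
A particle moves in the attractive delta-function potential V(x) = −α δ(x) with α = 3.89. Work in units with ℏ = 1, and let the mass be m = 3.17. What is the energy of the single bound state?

For x ≠ 0 the bound state is ψ ∝ e^{−κ|x|}; integrating the TISE across the delta gives the cusp condition 2κ = 2mα/ℏ², so κ = 12.33.
Then E = −ℏ²κ²/(2m) = −mα²/(2ℏ²) = -23.98.

E = -24.0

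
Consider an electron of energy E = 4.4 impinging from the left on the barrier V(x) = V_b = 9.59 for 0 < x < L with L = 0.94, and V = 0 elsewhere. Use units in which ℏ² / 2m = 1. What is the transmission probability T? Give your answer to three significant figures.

Since E < V_b the interior solution is evanescent with decay constant κ = √(2m(V_b − E))/ℏ = 2.278.
κL = 2.141, sinh(κL) = 4.197.
Matching ψ, ψ′ at both faces gives T = [1 + V_b² sinh²(κL) / (4E(V_b − E))]⁻¹ = 1/18.74 = 0.0534.

T = 0.0534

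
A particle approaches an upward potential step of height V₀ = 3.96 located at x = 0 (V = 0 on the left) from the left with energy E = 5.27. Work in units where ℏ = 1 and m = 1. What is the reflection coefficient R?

On each side the TISE gives plane waves with k = √(2m(E − V))/ℏ: k₁ = √(2·1·5.27) = 3.247, k₂ = √(2·1·1.31) = 1.619.
Continuity of ψ and ψ′ at the step yields the reflection amplitude r = (k₁ − k₂)/(k₁ + k₂) = 0.3346; thus R = |r|² = 0.1120, T = 0.8880.

R = 0.112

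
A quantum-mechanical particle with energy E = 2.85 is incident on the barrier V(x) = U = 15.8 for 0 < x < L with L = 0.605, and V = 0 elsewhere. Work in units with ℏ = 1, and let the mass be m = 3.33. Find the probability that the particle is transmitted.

T = 0.0000312

E < U: inside the barrier ψ ∝ e^{±κx} with κ = √(2m(U − E))/ℏ = 9.287.
κL = 5.619, sinh(κL) = 137.7.
Matching ψ, ψ′ at both faces gives T = [1 + U² sinh²(κL) / (4E(U − E))]⁻¹ = 1/32090 = 0.0000312.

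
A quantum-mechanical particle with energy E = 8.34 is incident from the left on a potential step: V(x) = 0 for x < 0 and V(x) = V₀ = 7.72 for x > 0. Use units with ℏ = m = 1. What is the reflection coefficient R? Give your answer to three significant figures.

R = 0.327

The wavenumbers are k₁ = √(2mE)/ℏ = 4.084 on the left and k₂ = √(2m(E − V₀))/ℏ = 1.114 on the right.
Continuity of ψ and ψ′ at the step yields the reflection amplitude r = (k₁ − k₂)/(k₁ + k₂) = 0.5715; thus R = |r|² = 0.3266, T = 0.6734.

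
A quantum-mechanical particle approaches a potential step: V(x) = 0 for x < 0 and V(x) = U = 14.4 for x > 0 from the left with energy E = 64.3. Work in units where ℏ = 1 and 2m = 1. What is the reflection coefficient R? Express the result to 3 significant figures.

On each side the TISE gives plane waves with k = √(2m(E − V))/ℏ: k₁ = √(2·½·64.3) = 8.019, k₂ = √(2·½·49.9) = 7.064.
Matching ψ and ψ′ at x = 0 gives r = (k₁ − k₂)/(k₁ + k₂), so R = r² = 0.004007 and T = 1 − R = 0.9960.

R = 0.00401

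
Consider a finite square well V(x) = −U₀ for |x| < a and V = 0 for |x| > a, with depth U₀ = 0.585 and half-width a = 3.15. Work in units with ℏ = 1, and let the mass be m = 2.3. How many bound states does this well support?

N = 4

Define the well-strength parameter z₀ = (a/ℏ)√(2mU₀) = 3.15 × √(2·2.3·0.585) = 5.167.
The even/odd transcendental equations gain one root per π/2 in z₀, giving N = 1 + ⌊2z₀/π⌋ = 1 + ⌊3.290⌋ = 4.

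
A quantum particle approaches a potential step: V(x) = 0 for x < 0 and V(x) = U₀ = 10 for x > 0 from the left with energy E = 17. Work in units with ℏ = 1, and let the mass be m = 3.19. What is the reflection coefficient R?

On each side the TISE gives plane waves with k = √(2m(E − V))/ℏ: k₁ = √(2·3.19·17) = 10.41, k₂ = √(2·3.19·7) = 6.683.
Matching ψ and ψ′ at x = 0 gives r = (k₁ − k₂)/(k₁ + k₂), so R = r² = 0.04764 and T = 1 − R = 0.9524.

R = 0.0476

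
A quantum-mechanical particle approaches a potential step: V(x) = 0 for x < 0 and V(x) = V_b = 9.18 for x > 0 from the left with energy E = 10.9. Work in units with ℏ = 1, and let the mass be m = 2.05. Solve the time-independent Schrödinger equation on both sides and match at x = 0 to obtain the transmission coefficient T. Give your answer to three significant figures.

T = 0.814

The wavenumbers are k₁ = √(2mE)/ℏ = 6.685 on the left and k₂ = √(2m(E − V_b))/ℏ = 2.656 on the right.
Continuity of ψ and ψ′ at the step yields the reflection amplitude r = (k₁ − k₂)/(k₁ + k₂) = 0.4314; thus R = |r|² = 0.1861, T = 0.8139.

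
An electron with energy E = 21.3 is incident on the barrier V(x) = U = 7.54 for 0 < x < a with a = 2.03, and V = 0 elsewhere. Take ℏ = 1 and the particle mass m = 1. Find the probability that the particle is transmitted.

T = 0.959

E > U: inside the barrier k₂ = √(2m(E − U))/ℏ = 5.246, k₂a = 10.65.
T = [1 + U² sin²(k₂a) / (4E(E − U))]⁻¹ = 1/1.043 = 0.959.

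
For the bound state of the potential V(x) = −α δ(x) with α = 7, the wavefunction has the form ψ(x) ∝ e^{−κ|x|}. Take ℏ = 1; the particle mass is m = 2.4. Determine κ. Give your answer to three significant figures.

κ = 16.8

Integrate −(ℏ²/2m)ψ'' − αδ(x)ψ = Eψ from −ε to +ε: the ψ'' term gives ψ'(0⁺) − ψ'(0⁻) and the δ term gives −(2mα/ℏ²)ψ(0).
With ψ ∝ e^{−κ|x|} this yields −2κ = −2mα/ℏ², so κ = mα/ℏ² = 16.80.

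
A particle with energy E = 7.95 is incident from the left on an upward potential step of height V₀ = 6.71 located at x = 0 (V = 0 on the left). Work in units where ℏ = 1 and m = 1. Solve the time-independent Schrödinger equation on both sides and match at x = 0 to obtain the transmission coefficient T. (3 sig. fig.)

On each side the TISE gives plane waves with k = √(2m(E − V))/ℏ: k₁ = √(2·1·7.95) = 3.987, k₂ = √(2·1·1.24) = 1.575.
Matching ψ and ψ′ at x = 0 gives r = (k₁ − k₂)/(k₁ + k₂), so R = r² = 0.1881 and T = 1 − R = 0.8119.

T = 0.812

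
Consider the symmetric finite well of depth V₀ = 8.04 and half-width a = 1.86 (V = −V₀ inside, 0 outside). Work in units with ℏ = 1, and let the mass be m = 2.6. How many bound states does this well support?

The dimensionless depth is z₀ = a√(2mV₀)/ℏ = 1.86 × √(41.81) = 12.03.
The even/odd transcendental equations gain one root per π/2 in z₀, giving N = 1 + ⌊2z₀/π⌋ = 1 + ⌊7.656⌋ = 8.

N = 8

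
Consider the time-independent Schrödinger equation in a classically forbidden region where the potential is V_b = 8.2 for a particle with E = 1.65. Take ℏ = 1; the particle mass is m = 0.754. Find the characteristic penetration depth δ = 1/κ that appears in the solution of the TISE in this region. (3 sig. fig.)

δ = 0.318

Since E < V_b the TISE in this region is ψ'' = κ²ψ with κ = √(2m(V_b − E))/ℏ.
κ = √(2 × 0.754 × 6.55) = 3.143. The penetration depth is δ = 1/κ = 0.318.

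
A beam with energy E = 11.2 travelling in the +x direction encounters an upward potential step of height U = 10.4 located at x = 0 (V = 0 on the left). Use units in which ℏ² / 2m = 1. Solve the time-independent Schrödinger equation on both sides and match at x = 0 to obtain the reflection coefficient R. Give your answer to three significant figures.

R = 0.334

On each side the TISE gives plane waves with k = √(2m(E − V))/ℏ: k₁ = √(2·½·11.2) = 3.347, k₂ = √(2·½·0.8) = 0.8944.
Matching ψ and ψ′ at x = 0 gives r = (k₁ − k₂)/(k₁ + k₂), so R = r² = 0.3343 and T = 1 − R = 0.6657.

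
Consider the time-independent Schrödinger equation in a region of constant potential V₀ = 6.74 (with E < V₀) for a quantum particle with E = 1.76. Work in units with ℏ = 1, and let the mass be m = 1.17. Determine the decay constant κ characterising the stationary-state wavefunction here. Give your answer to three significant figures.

κ = 3.41

Since E < V₀ the TISE in this region is ψ'' = κ²ψ with κ = √(2m(V₀ − E))/ℏ.
κ = √(2 × 1.17 × 4.98) = 3.414.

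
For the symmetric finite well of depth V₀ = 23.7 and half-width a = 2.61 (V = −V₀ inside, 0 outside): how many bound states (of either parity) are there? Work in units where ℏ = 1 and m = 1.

N = 12

The dimensionless depth is z₀ = a√(2mV₀)/ℏ = 2.61 × √(47.40) = 17.97.
A new bound state (alternating even/odd) appears each time z₀ passes a multiple of π/2, so N = ⌊2z₀/π⌋ + 1 = ⌊11.44⌋ + 1 = 12.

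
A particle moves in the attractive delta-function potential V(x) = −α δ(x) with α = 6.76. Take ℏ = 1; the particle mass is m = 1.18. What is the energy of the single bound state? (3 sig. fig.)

The bound state is ψ(x) = √κ e^{−κ|x|}. The derivative jump ψ'(0⁺) − ψ'(0⁻) = −(2mα/ℏ²)ψ(0) fixes κ = mα/ℏ² = 7.977.
Then E = −ℏ²κ²/(2m) = −mα²/(2ℏ²) = -26.96.

E = -27.0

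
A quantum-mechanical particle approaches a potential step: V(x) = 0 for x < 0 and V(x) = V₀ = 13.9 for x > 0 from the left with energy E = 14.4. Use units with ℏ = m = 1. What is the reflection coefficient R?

R = 0.470

On each side the TISE gives plane waves with k = √(2m(E − V))/ℏ: k₁ = √(2·1·14.4) = 5.367, k₂ = √(2·1·0.5) = 1.000.
Matching ψ and ψ′ at x = 0 gives r = (k₁ − k₂)/(k₁ + k₂), so R = r² = 0.4704 and T = 1 − R = 0.5296.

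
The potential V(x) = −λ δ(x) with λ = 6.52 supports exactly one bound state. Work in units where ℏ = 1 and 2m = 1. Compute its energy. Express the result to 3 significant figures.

E = -10.6

For x ≠ 0 the bound state is ψ ∝ e^{−κ|x|}; integrating the TISE across the delta gives the cusp condition 2κ = 2mλ/ℏ², so κ = 3.260.
Then E = −ℏ²κ²/(2m) = −mλ²/(2ℏ²) = -10.63.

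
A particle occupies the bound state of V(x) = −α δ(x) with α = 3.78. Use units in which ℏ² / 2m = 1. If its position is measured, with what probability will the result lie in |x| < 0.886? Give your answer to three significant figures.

The normalised bound state is ψ = √κ e^{−κ|x|} with κ = mα/ℏ² = 1.890.
P(|x| < d) = ∫_{−d}^{d} κ e^{−2κ|x|} dx = 1 − e^{−2κd} = 1 − e^{−3.349} = 0.9649.

P = 0.965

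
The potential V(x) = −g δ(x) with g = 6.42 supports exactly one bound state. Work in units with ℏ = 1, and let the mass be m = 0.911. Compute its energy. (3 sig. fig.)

For x ≠ 0 the bound state is ψ ∝ e^{−κ|x|}; integrating the TISE across the delta gives the cusp condition 2κ = 2mg/ℏ², so κ = 5.849.
Then E = −ℏ²κ²/(2m) = −mg²/(2ℏ²) = -18.77.

E = -18.8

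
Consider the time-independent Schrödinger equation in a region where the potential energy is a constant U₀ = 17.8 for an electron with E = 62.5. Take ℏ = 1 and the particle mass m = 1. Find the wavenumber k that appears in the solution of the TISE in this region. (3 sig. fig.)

k = 9.46

With E > U₀ the solution is oscillatory, ψ ∝ e^{±ikx} with k = √(2m(E − U₀))/ℏ.
k = √(2 × 1 × 44.7) = 9.455.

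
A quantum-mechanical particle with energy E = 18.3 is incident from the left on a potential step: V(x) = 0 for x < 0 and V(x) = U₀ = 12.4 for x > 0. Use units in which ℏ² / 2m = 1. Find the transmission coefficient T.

The wavenumbers are k₁ = √(2mE)/ℏ = 4.278 on the left and k₂ = √(2m(E − U₀))/ℏ = 2.429 on the right.
Matching ψ and ψ′ at x = 0 gives r = (k₁ − k₂)/(k₁ + k₂), so R = r² = 0.07599 and T = 1 − R = 0.9240.

T = 0.924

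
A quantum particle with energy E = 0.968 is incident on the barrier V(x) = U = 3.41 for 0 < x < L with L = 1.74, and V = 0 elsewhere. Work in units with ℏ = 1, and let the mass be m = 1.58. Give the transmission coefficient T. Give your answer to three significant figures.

T = 0.000206

E < U: inside the barrier ψ ∝ e^{±κx} with κ = √(2m(U − E))/ℏ = 2.778.
κL = 4.834, sinh(κL) = 62.82.
Matching ψ, ψ′ at both faces gives T = [1 + U² sinh²(κL) / (4E(U − E))]⁻¹ = 1/4855 = 0.000206.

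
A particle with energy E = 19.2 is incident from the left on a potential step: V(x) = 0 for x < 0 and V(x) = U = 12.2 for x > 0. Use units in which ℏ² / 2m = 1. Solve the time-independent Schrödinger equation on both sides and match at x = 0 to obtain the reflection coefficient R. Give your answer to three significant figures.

R = 0.0610

The wavenumbers are k₁ = √(2mE)/ℏ = 4.382 on the left and k₂ = √(2m(E − U))/ℏ = 2.646 on the right.
Continuity of ψ and ψ′ at the step yields the reflection amplitude r = (k₁ − k₂)/(k₁ + k₂) = 0.2470; thus R = |r|² = 0.06103, T = 0.9390.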